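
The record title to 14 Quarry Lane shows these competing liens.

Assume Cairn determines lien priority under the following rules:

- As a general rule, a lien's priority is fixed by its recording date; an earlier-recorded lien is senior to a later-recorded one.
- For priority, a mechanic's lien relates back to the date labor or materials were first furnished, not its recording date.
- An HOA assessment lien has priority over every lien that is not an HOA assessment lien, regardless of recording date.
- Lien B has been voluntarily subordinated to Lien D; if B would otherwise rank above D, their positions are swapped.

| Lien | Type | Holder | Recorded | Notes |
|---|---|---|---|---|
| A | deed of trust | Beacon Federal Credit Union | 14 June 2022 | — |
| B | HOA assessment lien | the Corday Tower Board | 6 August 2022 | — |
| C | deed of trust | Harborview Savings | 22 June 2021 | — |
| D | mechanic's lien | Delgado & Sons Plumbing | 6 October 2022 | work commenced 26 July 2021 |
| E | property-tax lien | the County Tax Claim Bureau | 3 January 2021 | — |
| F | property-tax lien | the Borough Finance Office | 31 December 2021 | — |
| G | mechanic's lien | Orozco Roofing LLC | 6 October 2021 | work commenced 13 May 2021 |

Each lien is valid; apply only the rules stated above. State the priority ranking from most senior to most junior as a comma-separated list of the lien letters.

Effective dates after the stated exceptions: D relates back to 26 July 2021 (work commenced); G's effective date is 13 May 2021, when work began.
B is an HOA assessment lien, so it outranks all other liens regardless of date.
The other liens, earliest effective date first: E (3 January 2021), G (13 May 2021), C (22 June 2021), D (26 July 2021), F (31 December 2021), A (14 June 2022).
The subordination applies — B was senior to D — so B and D swap.

D, E, G, C, B, F, A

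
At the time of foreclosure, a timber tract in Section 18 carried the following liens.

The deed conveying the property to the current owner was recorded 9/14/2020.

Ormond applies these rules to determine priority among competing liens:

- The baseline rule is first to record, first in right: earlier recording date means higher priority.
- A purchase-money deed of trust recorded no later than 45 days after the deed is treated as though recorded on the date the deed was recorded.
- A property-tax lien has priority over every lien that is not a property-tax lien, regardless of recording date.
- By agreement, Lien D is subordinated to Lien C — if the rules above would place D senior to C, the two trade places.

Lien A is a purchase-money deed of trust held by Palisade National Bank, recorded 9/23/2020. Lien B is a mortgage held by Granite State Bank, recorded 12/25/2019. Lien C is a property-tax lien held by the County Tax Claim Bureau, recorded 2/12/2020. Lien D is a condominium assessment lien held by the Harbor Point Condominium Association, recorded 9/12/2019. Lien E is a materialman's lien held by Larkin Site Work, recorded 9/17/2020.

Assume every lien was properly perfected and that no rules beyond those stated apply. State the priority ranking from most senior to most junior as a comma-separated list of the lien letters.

First, effective dates: A was recorded within the 45-day window, so its effective date is the deed date 9/14/2020.
C is a property-tax lien, so it outranks all other liens regardless of date.
Among the remaining liens, by effective date: D (9/12/2019), B (12/25/2019), A (9/14/2020), E (9/17/2020).
D is already junior to C, so the subordination agreement changes nothing.

C, D, B, A, E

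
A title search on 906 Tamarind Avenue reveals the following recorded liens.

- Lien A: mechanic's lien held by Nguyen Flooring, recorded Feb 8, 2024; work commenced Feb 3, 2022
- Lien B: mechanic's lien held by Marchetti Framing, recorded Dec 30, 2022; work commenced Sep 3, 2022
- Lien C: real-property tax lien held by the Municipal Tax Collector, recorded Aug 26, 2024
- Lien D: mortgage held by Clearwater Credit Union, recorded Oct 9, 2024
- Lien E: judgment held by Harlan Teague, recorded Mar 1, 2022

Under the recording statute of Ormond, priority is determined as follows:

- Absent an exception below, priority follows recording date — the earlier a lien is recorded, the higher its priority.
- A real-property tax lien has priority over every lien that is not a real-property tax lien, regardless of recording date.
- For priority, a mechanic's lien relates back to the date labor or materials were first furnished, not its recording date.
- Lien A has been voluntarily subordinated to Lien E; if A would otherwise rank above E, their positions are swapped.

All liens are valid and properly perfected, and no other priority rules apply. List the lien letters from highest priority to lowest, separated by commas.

C, E, A, B, D

Effective dates: A relates back to Feb 3, 2022 (work commenced); B's effective date is Sep 3, 2022, when work began.
C is a real-property tax lien, so it outranks all other liens regardless of date.
The other liens, earliest effective date first: A (Feb 3, 2022), E (Mar 1, 2022), B (Sep 3, 2022), D (Oct 9, 2024).
A is senior to E before the subordination, so the two trade places.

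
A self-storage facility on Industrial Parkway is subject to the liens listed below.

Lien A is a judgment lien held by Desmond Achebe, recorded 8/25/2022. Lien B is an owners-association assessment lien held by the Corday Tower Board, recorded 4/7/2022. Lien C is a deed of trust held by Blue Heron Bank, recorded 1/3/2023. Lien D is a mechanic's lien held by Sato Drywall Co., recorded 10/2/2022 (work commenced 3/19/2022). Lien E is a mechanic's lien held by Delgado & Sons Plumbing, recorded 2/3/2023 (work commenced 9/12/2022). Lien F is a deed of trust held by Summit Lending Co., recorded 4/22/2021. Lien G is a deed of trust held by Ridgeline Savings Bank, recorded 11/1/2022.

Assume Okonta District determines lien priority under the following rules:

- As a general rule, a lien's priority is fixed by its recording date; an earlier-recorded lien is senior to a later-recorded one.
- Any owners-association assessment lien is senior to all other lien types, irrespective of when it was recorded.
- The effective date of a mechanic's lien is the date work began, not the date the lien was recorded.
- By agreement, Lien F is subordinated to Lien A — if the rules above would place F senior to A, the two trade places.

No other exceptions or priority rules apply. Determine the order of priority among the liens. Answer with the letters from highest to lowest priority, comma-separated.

B, A, D, F, E, G, C

Effective dates after the stated exceptions: D is treated as recorded 3/19/2022, the work-commencement date; E is treated as recorded 9/12/2022, the work-commencement date.
As an owners-association assessment lien, B is senior to every other lien.
The other liens, earliest effective date first: F (4/22/2021), D (3/19/2022), A (8/25/2022), E (9/12/2022), G (11/1/2022), C (1/3/2023).
F is senior to A before the subordination, so the two trade places.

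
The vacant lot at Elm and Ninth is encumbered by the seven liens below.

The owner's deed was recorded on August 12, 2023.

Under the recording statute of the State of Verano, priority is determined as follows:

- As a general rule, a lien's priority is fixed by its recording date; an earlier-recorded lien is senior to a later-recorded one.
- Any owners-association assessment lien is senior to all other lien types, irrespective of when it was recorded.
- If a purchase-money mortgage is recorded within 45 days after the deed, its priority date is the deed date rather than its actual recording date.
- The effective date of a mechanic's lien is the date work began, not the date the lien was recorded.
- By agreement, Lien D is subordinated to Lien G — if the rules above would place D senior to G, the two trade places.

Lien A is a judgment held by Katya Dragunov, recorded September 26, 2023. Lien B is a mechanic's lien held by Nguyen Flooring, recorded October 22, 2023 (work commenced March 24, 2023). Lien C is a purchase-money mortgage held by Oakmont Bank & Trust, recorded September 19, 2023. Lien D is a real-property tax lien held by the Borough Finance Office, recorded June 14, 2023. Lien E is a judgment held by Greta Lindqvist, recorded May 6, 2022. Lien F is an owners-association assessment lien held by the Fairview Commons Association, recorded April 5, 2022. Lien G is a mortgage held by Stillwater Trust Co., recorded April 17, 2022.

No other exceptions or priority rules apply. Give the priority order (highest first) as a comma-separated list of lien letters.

F, G, E, B, D, C, A

First, effective dates: B is treated as recorded March 24, 2023, the work-commencement date; C's effective date is the deed date, August 12, 2023.
As an owners-association assessment lien, F is senior to every other lien.
Among the remaining liens, by effective date: G (April 17, 2022), E (May 6, 2022), B (March 24, 2023), D (June 14, 2023), C (August 12, 2023), A (September 26, 2023).
Since D is not senior to G, the subordination leaves the order unchanged.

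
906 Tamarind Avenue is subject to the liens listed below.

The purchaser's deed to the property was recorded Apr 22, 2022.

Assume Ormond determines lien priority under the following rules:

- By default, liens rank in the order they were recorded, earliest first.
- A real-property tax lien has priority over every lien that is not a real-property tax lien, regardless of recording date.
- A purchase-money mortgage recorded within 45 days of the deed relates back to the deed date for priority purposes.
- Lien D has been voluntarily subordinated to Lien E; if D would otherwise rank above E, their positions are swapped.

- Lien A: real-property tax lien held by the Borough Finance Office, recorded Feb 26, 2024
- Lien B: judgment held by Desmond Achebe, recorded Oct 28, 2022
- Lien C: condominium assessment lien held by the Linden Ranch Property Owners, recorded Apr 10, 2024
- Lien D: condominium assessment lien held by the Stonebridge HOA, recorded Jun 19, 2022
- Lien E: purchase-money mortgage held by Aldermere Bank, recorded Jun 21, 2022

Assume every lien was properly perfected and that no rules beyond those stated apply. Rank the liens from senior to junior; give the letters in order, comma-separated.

A, E, D, B, C

First, effective dates: E missed the 45-day window (60 days after the deed), so its recording date stands.
A is a real-property tax lien, so it outranks all other liens regardless of date.
Ordering the rest by effective date: D (Jun 19, 2022), E (Jun 21, 2022), B (Oct 28, 2022), C (Apr 10, 2024).
The subordination applies — D was senior to E — so D and E swap.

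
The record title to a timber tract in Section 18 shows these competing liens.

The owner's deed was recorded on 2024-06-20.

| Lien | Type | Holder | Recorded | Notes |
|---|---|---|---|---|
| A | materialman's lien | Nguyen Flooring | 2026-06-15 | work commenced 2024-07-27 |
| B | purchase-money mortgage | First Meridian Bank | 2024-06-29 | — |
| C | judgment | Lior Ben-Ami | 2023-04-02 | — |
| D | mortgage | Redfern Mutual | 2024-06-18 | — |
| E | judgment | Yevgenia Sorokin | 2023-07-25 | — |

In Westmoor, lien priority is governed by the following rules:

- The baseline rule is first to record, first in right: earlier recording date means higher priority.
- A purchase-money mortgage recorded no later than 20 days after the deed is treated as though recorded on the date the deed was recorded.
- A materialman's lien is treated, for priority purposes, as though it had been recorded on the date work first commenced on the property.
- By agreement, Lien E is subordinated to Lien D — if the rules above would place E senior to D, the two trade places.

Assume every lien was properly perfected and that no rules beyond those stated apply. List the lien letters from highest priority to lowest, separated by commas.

C, D, E, B, A

Effective dates: A relates back to 2024-07-27 (work commenced); B relates back to the deed date 2024-06-20.
By effective date, earliest first: C (2023-04-02), E (2023-07-25), D (2024-06-18), B (2024-06-20), A (2024-07-27).
Because E would otherwise rank above D, the subordination swaps them.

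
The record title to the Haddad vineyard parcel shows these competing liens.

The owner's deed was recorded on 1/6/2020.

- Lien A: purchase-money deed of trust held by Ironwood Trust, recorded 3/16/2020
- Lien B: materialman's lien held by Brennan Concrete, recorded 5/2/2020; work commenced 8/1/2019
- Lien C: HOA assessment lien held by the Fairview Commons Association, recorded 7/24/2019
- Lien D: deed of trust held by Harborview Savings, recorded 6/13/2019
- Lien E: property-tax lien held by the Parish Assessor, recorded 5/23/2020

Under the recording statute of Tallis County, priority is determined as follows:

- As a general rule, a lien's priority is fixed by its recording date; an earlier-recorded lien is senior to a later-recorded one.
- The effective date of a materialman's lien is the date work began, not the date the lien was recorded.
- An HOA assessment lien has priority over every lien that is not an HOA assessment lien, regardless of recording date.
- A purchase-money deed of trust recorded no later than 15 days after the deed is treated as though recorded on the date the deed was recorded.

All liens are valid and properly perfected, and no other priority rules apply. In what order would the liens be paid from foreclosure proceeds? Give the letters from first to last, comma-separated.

C, D, B, A, E

Effective dates: A was recorded 70 days after the deed, outside the 15-day window, so it keeps its recording date; B's effective date is 8/1/2019, when work began.
C is an HOA assessment lien, so it outranks all other liens regardless of date.
Among the remaining liens, by effective date: D (6/13/2019), B (8/1/2019), A (3/16/2020), E (5/23/2020).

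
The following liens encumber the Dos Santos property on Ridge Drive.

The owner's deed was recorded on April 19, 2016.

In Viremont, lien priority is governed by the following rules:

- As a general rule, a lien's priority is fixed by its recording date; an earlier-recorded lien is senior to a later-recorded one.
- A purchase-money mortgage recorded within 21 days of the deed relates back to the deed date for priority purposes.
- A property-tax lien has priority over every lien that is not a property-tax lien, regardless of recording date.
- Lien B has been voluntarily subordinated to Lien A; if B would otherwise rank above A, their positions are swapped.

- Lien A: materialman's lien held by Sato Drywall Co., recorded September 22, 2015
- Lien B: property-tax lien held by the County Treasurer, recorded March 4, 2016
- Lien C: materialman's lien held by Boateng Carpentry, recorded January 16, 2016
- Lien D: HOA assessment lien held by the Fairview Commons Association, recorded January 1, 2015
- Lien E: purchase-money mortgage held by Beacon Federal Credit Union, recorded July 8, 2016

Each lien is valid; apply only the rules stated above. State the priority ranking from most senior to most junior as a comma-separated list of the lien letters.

First, effective dates: E was recorded 80 days after the deed — beyond 21 days — so no relation-back applies.
B is a property-tax lien, so it outranks all other liens regardless of date.
Remaining liens by effective date: D (January 1, 2015), A (September 22, 2015), C (January 16, 2016), E (July 8, 2016).
B would otherwise be senior to A, so under the subordination agreement B and A exchange positions.

A, D, B, C, E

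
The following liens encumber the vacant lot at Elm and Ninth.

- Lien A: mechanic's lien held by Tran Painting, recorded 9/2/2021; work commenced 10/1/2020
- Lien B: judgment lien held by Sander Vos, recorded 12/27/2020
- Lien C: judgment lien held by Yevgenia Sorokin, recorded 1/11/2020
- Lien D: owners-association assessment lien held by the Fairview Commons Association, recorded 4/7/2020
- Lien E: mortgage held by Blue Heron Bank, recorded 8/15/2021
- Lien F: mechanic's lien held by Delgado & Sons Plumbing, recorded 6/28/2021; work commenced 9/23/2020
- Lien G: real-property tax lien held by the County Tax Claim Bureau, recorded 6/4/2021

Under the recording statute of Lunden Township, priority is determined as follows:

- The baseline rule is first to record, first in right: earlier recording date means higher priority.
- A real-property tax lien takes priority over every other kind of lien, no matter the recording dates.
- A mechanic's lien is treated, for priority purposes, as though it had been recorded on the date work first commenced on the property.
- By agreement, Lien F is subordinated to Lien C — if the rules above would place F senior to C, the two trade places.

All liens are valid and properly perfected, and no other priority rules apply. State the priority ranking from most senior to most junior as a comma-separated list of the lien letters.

G, C, D, F, A, B, E

First, effective dates: A's effective date is 10/1/2020, when work began; F relates back to 9/23/2020 (work commenced).
G is a real-property tax lien and takes priority over every other lien.
Ordering the rest by effective date: C (1/11/2020), D (4/7/2020), F (9/23/2020), A (10/1/2020), B (12/27/2020), E (8/15/2021).
Since F is not senior to C, the subordination leaves the order unchanged.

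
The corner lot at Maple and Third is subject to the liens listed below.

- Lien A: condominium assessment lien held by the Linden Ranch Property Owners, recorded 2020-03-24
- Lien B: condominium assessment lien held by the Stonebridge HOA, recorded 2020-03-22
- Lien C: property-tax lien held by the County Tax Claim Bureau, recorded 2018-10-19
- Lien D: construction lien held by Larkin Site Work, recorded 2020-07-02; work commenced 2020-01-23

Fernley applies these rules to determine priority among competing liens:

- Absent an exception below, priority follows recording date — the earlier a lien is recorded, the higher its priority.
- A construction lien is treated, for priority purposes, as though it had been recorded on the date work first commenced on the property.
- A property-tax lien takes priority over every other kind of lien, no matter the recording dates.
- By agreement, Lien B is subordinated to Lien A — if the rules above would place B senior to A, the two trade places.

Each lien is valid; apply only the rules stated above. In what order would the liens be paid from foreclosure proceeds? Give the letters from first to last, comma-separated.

C, D, A, B

Effective dates after the stated exceptions: D is treated as recorded 2020-01-23, the work-commencement date.
C, as a property-tax lien, has superpriority and ranks first.
Among the remaining liens, by effective date: D (2020-01-23), B (2020-03-22), A (2020-03-24).
B would otherwise be senior to A, so under the subordination agreement B and A exchange positions.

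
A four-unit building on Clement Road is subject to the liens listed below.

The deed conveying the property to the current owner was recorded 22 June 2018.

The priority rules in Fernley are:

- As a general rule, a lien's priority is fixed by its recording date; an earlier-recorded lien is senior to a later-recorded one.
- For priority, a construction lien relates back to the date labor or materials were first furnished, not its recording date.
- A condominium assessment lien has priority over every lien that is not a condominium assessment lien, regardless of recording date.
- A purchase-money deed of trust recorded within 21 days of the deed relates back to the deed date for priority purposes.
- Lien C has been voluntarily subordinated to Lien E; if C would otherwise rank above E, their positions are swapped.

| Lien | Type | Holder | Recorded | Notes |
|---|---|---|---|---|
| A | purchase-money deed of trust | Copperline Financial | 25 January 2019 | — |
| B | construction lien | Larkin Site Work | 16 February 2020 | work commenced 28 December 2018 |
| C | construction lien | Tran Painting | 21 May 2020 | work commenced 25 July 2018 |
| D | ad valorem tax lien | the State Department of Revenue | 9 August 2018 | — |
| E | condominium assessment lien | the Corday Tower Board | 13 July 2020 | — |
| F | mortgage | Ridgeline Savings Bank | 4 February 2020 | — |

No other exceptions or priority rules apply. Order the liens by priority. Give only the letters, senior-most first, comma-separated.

E, C, D, B, A, F

Effective dates after the stated exceptions: A was recorded 217 days after the deed — beyond 21 days — so no relation-back applies; B is treated as recorded 28 December 2018, the work-commencement date; C relates back to 25 July 2018 (work commenced).
E, as a condominium assessment lien, has superpriority and ranks first.
Among the remaining liens, by effective date: C (25 July 2018), D (9 August 2018), B (28 December 2018), A (25 January 2019), F (4 February 2020).
C is already junior to E, so the subordination agreement changes nothing.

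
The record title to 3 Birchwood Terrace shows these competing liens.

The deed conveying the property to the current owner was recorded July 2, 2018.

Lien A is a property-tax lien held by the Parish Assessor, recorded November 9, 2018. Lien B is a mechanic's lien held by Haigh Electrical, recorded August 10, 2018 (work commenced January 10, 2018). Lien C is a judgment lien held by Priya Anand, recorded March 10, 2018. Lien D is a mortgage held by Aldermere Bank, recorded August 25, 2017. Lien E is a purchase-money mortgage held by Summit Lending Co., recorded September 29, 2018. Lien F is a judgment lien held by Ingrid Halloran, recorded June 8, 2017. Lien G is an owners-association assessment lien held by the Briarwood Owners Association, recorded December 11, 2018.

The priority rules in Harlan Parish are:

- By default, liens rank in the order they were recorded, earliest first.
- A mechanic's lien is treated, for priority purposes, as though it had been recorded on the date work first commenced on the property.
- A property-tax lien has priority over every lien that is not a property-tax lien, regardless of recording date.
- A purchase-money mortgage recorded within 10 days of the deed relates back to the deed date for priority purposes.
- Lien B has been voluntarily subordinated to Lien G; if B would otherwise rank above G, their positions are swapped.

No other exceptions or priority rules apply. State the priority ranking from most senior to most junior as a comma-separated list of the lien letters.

Effective dates after the stated exceptions: B relates back to January 10, 2018 (work commenced); E was recorded 89 days after the deed, outside the 10-day window, so it keeps its recording date.
A, as a property-tax lien, has superpriority and ranks first.
The other liens, earliest effective date first: F (June 8, 2017), D (August 25, 2017), B (January 10, 2018), C (March 10, 2018), E (September 29, 2018), G (December 11, 2018).
Because B would otherwise rank above G, the subordination swaps them.

A, F, D, G, C, E, B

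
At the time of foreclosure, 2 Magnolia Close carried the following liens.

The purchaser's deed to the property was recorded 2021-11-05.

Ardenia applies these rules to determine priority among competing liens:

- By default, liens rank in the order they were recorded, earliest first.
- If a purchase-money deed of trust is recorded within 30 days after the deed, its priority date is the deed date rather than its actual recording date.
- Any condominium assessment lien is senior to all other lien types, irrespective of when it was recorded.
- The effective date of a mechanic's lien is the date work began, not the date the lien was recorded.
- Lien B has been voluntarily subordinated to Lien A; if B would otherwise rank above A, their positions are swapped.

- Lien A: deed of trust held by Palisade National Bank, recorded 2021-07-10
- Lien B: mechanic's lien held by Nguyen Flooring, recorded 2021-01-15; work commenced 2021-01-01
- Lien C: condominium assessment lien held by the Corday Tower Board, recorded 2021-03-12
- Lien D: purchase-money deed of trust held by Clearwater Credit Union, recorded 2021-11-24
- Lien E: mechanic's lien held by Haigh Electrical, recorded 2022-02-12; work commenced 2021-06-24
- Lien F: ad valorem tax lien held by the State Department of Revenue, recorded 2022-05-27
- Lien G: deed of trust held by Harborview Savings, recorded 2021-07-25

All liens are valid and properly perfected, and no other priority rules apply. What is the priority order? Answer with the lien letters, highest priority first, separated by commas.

Effective dates: B's effective date is 2021-01-01, when work began; D relates back to the deed date 2021-11-05; E's effective date is 2021-06-24, when work began.
C, as a condominium assessment lien, has superpriority and ranks first.
The other liens, earliest effective date first: B (2021-01-01), E (2021-06-24), A (2021-07-10), G (2021-07-25), D (2021-11-05), F (2022-05-27).
B would otherwise be senior to A, so under the subordination agreement B and A exchange positions.

C, A, E, B, G, D, F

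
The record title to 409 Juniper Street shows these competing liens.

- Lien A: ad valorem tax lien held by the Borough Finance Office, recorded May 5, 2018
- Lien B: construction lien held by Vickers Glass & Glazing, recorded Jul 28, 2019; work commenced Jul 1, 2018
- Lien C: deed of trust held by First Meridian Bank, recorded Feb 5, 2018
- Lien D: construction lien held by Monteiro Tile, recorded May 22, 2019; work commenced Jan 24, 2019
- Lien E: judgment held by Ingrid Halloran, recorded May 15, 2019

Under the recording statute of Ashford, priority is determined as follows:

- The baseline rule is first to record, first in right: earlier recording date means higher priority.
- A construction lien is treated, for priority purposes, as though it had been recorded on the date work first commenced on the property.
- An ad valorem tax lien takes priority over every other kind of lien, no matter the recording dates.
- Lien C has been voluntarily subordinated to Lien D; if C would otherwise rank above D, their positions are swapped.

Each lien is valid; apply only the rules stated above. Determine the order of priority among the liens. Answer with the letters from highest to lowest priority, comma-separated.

Adjusting effective dates: B's effective date is Jul 1, 2018, when work began; D is treated as recorded Jan 24, 2019, the work-commencement date.
A is an ad valorem tax lien, so it outranks all other liens regardless of date.
Ordering the rest by effective date: C (Feb 5, 2018), B (Jul 1, 2018), D (Jan 24, 2019), E (May 15, 2019).
C is senior to D before the subordination, so the two trade places.

A, D, B, C, E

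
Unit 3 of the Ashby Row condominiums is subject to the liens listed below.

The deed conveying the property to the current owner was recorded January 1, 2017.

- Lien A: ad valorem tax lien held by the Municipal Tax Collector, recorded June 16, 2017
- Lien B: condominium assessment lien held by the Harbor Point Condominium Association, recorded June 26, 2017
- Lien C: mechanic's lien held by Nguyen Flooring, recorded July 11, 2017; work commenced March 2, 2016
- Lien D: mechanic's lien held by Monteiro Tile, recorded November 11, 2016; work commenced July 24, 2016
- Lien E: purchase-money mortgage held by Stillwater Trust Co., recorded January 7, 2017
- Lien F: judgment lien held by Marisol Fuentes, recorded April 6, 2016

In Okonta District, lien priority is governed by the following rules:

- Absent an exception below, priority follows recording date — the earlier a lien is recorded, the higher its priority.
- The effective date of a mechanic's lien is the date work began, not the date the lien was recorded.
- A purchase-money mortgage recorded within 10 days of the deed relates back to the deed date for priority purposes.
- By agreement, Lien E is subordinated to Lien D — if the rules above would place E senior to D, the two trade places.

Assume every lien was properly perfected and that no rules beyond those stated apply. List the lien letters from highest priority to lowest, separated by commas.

C, F, D, E, A, B

Adjusting effective dates: C is treated as recorded March 2, 2016, the work-commencement date; D's effective date is July 24, 2016, when work began; E relates back to the deed date January 1, 2017.
By effective date: C (March 2, 2016), F (April 6, 2016), D (July 24, 2016), E (January 1, 2017), A (June 16, 2017), B (June 26, 2017).
E already ranks below D; the subordination has no effect.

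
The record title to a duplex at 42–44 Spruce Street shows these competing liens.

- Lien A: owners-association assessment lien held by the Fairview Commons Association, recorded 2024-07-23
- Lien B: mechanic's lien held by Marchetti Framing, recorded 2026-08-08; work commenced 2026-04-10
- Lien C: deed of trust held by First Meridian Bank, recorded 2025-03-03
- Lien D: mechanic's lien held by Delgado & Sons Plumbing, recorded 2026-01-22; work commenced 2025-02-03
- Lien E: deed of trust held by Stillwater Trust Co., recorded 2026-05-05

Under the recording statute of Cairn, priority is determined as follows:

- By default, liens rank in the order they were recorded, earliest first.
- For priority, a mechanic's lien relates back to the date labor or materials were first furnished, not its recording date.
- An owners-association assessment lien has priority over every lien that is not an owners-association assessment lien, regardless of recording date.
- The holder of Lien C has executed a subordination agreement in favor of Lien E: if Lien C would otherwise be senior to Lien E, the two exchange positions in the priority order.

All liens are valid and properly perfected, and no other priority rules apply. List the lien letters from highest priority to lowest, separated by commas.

Effective dates: B is treated as recorded 2026-04-10, the work-commencement date; D relates back to 2025-02-03 (work commenced).
A is an owners-association assessment lien and takes priority over every other lien.
Among the remaining liens, by effective date: D (2025-02-03), C (2025-03-03), B (2026-04-10), E (2026-05-05).
C is senior to E before the subordination, so the two trade places.

A, D, E, B, C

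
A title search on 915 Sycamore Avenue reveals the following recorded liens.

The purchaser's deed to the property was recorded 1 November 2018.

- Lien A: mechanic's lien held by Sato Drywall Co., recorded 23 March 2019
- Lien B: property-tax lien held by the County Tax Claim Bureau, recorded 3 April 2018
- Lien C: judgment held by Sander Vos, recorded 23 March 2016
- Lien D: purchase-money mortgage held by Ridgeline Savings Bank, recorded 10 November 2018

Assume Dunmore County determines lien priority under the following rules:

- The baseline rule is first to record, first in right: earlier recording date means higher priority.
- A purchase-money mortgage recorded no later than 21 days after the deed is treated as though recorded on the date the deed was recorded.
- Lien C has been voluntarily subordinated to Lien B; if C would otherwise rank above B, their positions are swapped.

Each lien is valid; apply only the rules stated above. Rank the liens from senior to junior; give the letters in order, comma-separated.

Adjusting effective dates: D's effective date is the deed date, 1 November 2018.
By effective date: C (23 March 2016), B (3 April 2018), D (1 November 2018), A (23 March 2019).
Because C would otherwise rank above B, the subordination swaps them.

B, C, D, A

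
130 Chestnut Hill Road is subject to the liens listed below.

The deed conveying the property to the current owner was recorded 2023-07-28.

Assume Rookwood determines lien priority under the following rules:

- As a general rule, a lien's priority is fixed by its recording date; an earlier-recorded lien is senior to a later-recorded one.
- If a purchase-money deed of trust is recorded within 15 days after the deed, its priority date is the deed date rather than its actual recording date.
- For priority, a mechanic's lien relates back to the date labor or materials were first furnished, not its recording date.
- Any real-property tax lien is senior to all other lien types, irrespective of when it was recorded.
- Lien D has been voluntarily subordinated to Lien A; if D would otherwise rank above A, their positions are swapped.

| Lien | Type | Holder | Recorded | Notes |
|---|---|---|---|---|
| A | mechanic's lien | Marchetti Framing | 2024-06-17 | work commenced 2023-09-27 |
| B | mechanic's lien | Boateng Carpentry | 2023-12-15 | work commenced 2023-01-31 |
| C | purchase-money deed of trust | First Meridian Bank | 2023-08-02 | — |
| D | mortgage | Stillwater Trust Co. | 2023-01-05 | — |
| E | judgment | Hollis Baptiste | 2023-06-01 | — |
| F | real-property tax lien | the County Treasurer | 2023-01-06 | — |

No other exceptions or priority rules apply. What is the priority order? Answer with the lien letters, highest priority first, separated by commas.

Effective dates after the stated exceptions: A's effective date is 2023-09-27, when work began; B relates back to 2023-01-31 (work commenced); C's effective date is the deed date, 2023-07-28.
F is a real-property tax lien, so it outranks all other liens regardless of date.
Ordering the rest by effective date: D (2023-01-05), B (2023-01-31), E (2023-06-01), C (2023-07-28), A (2023-09-27).
Because D would otherwise rank above A, the subordination swaps them.

F, A, B, E, C, D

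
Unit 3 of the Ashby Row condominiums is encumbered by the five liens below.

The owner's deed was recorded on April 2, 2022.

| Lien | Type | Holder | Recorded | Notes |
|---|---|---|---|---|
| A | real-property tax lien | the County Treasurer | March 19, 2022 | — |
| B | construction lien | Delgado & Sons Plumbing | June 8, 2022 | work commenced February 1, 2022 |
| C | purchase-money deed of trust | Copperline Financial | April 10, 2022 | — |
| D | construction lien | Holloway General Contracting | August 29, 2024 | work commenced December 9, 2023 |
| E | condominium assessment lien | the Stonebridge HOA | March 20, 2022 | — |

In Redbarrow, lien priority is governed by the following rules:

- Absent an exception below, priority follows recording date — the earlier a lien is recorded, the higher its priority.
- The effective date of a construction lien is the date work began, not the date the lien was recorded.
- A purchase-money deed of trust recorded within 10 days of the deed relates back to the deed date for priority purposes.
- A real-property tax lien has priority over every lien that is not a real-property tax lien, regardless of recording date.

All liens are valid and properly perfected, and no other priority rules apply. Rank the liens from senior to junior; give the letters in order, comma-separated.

A, B, E, C, D

Effective dates: B relates back to February 1, 2022 (work commenced); C relates back to the deed date April 2, 2022; D is treated as recorded December 9, 2023, the work-commencement date.
As a real-property tax lien, A is senior to every other lien.
The other liens, earliest effective date first: B (February 1, 2022), E (March 20, 2022), C (April 2, 2022), D (December 9, 2023).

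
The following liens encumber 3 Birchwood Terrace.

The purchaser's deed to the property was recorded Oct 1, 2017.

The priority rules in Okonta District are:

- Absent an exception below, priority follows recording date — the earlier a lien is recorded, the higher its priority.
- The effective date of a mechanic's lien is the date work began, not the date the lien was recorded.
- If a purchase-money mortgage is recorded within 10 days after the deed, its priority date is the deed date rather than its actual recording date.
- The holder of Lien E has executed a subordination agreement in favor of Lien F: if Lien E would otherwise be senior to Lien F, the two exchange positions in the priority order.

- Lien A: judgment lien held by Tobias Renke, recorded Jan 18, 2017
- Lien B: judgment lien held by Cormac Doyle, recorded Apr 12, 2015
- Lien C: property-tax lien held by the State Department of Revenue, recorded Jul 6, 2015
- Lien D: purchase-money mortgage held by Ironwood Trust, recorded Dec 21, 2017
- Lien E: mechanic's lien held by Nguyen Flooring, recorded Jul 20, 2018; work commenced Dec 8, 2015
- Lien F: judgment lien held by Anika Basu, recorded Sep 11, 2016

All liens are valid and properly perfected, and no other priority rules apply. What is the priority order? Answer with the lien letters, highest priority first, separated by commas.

B, C, F, E, A, D

Effective dates after the stated exceptions: D missed the 10-day window (81 days after the deed), so its recording date stands; E relates back to Dec 8, 2015 (work commenced).
By effective date: B (Apr 12, 2015), C (Jul 6, 2015), E (Dec 8, 2015), F (Sep 11, 2016), A (Jan 18, 2017), D (Dec 21, 2017).
Because E would otherwise rank above F, the subordination swaps them.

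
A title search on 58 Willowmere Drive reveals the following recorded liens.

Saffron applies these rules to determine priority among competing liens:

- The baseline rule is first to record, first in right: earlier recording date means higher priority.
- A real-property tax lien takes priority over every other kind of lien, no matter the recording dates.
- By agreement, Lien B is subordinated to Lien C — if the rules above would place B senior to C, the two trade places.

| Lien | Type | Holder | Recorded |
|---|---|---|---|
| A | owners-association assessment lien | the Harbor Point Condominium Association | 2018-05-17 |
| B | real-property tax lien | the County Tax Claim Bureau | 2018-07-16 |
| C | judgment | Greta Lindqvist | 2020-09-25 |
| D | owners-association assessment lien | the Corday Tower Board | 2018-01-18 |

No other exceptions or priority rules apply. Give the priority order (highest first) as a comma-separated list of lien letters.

C, D, A, B

B is a real-property tax lien and takes priority over every other lien.
Ordering the rest by effective date: D (2018-01-18), A (2018-05-17), C (2020-09-25).
Because B would otherwise rank above C, the subordination swaps them.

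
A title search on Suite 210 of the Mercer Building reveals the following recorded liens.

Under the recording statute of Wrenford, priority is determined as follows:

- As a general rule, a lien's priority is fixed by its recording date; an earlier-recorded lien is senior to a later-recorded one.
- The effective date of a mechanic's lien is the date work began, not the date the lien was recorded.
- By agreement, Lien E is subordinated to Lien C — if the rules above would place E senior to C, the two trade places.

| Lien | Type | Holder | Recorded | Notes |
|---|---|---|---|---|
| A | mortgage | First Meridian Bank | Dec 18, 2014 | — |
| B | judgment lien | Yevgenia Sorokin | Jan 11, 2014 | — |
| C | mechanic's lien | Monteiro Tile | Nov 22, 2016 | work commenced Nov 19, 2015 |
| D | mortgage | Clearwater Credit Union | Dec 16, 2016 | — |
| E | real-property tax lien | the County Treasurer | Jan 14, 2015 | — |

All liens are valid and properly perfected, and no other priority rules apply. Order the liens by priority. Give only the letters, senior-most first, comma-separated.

Effective dates after the stated exceptions: C is treated as recorded Nov 19, 2015, the work-commencement date.
Ordering by effective date: B (Jan 11, 2014), A (Dec 18, 2014), E (Jan 14, 2015), C (Nov 19, 2015), D (Dec 16, 2016).
E would otherwise be senior to C, so under the subordination agreement E and C exchange positions.

B, A, C, E, D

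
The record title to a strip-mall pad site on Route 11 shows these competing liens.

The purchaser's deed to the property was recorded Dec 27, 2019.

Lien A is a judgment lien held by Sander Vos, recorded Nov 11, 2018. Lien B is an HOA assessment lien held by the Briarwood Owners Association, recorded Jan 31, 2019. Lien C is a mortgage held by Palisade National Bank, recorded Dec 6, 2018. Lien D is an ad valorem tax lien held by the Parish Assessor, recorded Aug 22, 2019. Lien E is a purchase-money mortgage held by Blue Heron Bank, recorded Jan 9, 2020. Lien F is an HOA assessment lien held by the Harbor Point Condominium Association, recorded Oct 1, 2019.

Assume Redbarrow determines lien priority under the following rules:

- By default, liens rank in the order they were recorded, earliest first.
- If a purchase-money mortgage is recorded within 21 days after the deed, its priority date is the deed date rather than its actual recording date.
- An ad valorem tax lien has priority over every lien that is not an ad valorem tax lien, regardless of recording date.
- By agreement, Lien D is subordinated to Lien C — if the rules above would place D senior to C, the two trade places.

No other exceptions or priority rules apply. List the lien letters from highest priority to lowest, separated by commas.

Effective dates after the stated exceptions: E was recorded within the 21-day window, so its effective date is the deed date Dec 27, 2019.
D is an ad valorem tax lien, so it outranks all other liens regardless of date.
Ordering the rest by effective date: A (Nov 11, 2018), C (Dec 6, 2018), B (Jan 31, 2019), F (Oct 1, 2019), E (Dec 27, 2019).
D would otherwise be senior to C, so under the subordination agreement D and C exchange positions.

C, A, D, B, F, E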